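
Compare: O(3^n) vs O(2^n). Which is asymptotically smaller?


exponential grows slower than exponential (base 3)
O(2^n) is asymptotically smaller; O(3^n) grows faster


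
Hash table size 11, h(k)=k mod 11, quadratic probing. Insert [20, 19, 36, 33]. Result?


Insertions: 20->slot 9; 19->slot 8; 36->slot 3; 33->slot 0
Table: [33, None, None, 36, None, None, None, None, 19, 20, None]


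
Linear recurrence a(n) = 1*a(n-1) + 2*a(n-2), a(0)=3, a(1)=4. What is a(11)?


Build bottom-up:
...a(9)=1194, a(10)=2390, a(11)=1*2390+2*1194=4778


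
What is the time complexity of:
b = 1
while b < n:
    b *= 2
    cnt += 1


Per nesting level: O(log n) = O(log n)
Complexity: O(log n)


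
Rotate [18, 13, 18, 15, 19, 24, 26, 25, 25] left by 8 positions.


Left rotate by 8: [25, 18, 13, 18, 15, 19, 24, 26, 25]


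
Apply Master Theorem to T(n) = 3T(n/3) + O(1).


a=3, b=3, c=0. log_3(3)=1 > c=0. Case 1: O(n^log_b(a)) = O(n)
Complexity: O(n)


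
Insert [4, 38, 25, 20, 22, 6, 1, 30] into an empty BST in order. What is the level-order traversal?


Root = 4; build tree by BST insertion.
Level-Order traversal: [4, 1, 38, 25, 20, 30, 6, 22]


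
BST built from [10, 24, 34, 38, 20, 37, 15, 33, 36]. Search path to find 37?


BST root = 10
Search for 37: compare at each node
Path: [10, 24, 34, 38, 37]


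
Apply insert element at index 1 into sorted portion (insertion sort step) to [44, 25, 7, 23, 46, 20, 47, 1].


After one pass: [25, 44, 7, 23, 46, 20, 47, 1]


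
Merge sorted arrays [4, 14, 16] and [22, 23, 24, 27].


Compare heads, take smaller each step.
Merged: [4, 14, 16, 22, 23, 24, 27]


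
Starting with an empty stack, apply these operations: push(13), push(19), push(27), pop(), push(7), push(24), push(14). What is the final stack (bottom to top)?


push(13) -> [13]
push(19) -> [13, 19]
push(27) -> [13, 19, 27]
pop() returns 27 -> [13, 19]
push(7) -> [13, 19, 7]
push(24) -> [13, 19, 7, 24]
push(14) -> [13, 19, 7, 24, 14]
Final stack (bottom to top): [13, 19, 7, 24, 14]


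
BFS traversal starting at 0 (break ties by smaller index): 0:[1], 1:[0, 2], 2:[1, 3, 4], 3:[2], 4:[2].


BFS queue: start with [0]
Visit order: [0, 1, 2, 3, 4]


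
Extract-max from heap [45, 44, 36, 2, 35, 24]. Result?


Max = 45
Replace root with last, heapify down
Resulting heap: [44, 35, 36, 2, 24]


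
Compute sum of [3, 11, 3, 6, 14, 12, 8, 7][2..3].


Prefix sums: [0, 3, 14, 17, 23, 37, 49, 57, 64]
Sum[2..3] = prefix[4] - prefix[2] = 23 - 14 = 9


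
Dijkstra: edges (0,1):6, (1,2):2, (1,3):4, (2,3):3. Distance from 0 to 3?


Dijkstra from 0:
Distances: {0: 0, 1: 6, 2: 8, 3: 10}
Shortest distance to 3 = 10, path = [0, 1, 3]


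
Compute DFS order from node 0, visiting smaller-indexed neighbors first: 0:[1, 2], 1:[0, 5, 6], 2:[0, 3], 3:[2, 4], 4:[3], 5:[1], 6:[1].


DFS stack-based: start with [0]
Visit order: [0, 1, 5, 6, 2, 3, 4]


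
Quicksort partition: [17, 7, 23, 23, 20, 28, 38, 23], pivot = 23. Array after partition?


Elements <= 23 go left of pivot.
Result: [17, 7, 23, 23, 20, 23, 38, 28], pivot at index 5


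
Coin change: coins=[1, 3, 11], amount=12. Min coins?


dp[0]=0; dp[i]=1+min(dp[i-c] for c in coins)
...dp[7]=3, dp[8]=4, dp[9]=3, dp[10]=4, dp[11]=1, dp[12]=2
Minimum coins for 12 = 2


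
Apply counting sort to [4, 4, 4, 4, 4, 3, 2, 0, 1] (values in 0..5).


Count array: [1, 1, 1, 1, 5, 0]
Reconstruct: [0, 1, 2, 3, 4, 4, 4, 4, 4]


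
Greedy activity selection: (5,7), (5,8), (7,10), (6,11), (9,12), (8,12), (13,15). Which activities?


Greedy: pick earliest-ending, then skip overlaps.
Selected (3 activities): [(5, 7), (7, 10), (13, 15)]


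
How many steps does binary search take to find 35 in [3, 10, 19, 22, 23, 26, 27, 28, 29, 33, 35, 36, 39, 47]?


Search for 35:
[0,13] mid=6 arr[6]=27
[7,13] mid=10 arr[10]=35
Total: 2 comparisons


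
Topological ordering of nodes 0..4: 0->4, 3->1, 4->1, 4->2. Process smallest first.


Kahn's algorithm, process smallest node first
Order: [0, 3, 4, 1, 2]


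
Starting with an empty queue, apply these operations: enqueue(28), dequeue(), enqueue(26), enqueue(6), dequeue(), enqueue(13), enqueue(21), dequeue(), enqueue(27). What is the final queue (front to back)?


enqueue(28) -> [28]
dequeue() returns 28 -> []
enqueue(26) -> [26]
enqueue(6) -> [26, 6]
dequeue() returns 26 -> [6]
enqueue(13) -> [6, 13]
enqueue(21) -> [6, 13, 21]
dequeue() returns 6 -> [13, 21]
enqueue(27) -> [13, 21, 27]
Final queue (front to back): [13, 21, 27]


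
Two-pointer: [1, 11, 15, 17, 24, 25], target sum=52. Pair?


Two pointers: lo=0, hi=5
No pair sums to 52


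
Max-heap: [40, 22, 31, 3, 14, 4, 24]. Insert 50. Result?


Append 50: [40, 22, 31, 3, 14, 4, 24, 50]
Bubble up: swap idx 7(50) with idx 3(3); swap idx 3(50) with idx 1(22); swap idx 1(50) with idx 0(40)
Result: [50, 40, 31, 22, 14, 4, 24, 3]


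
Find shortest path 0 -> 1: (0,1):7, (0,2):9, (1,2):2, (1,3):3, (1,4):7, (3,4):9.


Dijkstra from 0:
Distances: {0: 0, 1: 7, 2: 9, 3: 10, 4: 14}
Shortest distance to 1 = 7, path = [0, 1]


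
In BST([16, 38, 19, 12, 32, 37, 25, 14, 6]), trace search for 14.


BST root = 16
Search for 14: compare at each node
Path: [16, 12, 14]


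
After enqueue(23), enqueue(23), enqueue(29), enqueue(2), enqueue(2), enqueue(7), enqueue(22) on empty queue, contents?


enqueue(23) -> [23]
enqueue(23) -> [23, 23]
enqueue(29) -> [23, 23, 29]
enqueue(2) -> [23, 23, 29, 2]
enqueue(2) -> [23, 23, 29, 2, 2]
enqueue(7) -> [23, 23, 29, 2, 2, 7]
enqueue(22) -> [23, 23, 29, 2, 2, 7, 22]
Final queue (front to back): [23, 23, 29, 2, 2, 7, 22]


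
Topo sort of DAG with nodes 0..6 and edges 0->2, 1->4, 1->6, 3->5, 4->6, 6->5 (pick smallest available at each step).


Kahn's algorithm, process smallest node first
Order: [0, 1, 2, 3, 4, 6, 5]


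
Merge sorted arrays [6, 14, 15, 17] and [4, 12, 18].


Compare heads, take smaller each step.
Merged: [4, 6, 12, 14, 15, 17, 18]


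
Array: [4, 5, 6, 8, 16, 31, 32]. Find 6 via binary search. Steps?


Search for 6:
[0,6] mid=3 arr[3]=8
[0,2] mid=1 arr[1]=5
[2,2] mid=2 arr[2]=6
Total: 3 comparisons


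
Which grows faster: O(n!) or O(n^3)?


cubic grows slower than factorial
O(n^3) is asymptotically smaller; O(n!) grows faster


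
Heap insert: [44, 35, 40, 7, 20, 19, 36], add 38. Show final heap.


Append 38: [44, 35, 40, 7, 20, 19, 36, 38]
Bubble up: swap idx 7(38) with idx 3(7); swap idx 3(38) with idx 1(35)
Result: [44, 38, 40, 35, 20, 19, 36, 7]


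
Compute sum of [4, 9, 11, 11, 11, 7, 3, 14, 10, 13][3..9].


Prefix sums: [0, 4, 13, 24, 35, 46, 53, 56, 70, 80, 93]
Sum[3..9] = prefix[10] - prefix[3] = 93 - 24 = 69


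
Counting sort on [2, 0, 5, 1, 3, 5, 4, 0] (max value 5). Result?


Count array: [2, 1, 1, 1, 1, 2]
Reconstruct: [0, 0, 1, 2, 3, 4, 5, 5]


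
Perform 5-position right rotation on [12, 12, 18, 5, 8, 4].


Right rotate by 5: [12, 18, 5, 8, 4, 12]


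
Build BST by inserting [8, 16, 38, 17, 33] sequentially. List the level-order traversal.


Root = 8; build tree by BST insertion.
Level-Order traversal: [8, 16, 38, 17, 33]


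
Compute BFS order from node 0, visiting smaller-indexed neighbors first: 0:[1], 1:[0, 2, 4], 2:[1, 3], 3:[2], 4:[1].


BFS queue: start with [0]
Visit order: [0, 1, 2, 4, 3]


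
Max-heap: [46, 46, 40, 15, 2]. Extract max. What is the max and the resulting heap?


Max = 46
Replace root with last, heapify down
Resulting heap: [46, 15, 40, 2]


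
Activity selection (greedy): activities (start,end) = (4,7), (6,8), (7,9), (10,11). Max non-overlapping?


Greedy: pick earliest-ending, then skip overlaps.
Selected (3 activities): [(4, 7), (7, 9), (10, 11)]


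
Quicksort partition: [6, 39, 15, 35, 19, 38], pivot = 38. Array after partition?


Elements <= 38 go left of pivot.
Result: [6, 15, 35, 19, 38, 39], pivot at index 4


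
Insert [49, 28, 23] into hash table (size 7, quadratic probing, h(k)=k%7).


Insertions: 49->slot 0; 28->slot 1; 23->slot 2
Table: [49, 28, 23, None, None, None, None]


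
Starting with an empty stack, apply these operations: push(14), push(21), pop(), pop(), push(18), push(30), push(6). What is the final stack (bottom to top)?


push(14) -> [14]
push(21) -> [14, 21]
pop() returns 21 -> [14]
pop() returns 14 -> []
push(18) -> [18]
push(30) -> [18, 30]
push(6) -> [18, 30, 6]
Final stack (bottom to top): [18, 30, 6]


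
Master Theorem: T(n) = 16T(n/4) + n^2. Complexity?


a=16, b=4, c=2. log_4(16)=2 = c=2. Case 2: O(n^c log n) = O(n^2 log n)
Complexity: O(n^2 log n)


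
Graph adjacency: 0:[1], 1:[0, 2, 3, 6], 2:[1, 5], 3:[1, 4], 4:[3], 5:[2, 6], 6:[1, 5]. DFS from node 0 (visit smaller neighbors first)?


DFS stack-based: start with [0]
Visit order: [0, 1, 2, 5, 6, 3, 4]


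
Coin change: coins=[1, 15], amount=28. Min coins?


dp[0]=0; dp[i]=1+min(dp[i-c] for c in coins)
...dp[23]=9, dp[24]=10, dp[25]=11, dp[26]=12, dp[27]=13, dp[28]=14
Minimum coins for 28 = 14


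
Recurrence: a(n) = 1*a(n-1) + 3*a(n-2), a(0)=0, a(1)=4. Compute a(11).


Build bottom-up:
...a(9)=2032, a(10)=4636, a(11)=1*4636+3*2032=10732


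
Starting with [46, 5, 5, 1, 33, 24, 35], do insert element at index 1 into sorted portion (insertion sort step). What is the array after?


After one pass: [5, 46, 5, 1, 33, 24, 35]


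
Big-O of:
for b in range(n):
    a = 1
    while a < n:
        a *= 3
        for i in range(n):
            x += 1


Per nesting level: O(n) * O(log n) * O(n) = O(n^2 log n)
Complexity: O(n^2 log n)


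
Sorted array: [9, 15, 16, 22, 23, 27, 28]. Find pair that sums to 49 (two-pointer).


Two pointers: lo=0, hi=6
Found pair: (22, 27) summing to 49


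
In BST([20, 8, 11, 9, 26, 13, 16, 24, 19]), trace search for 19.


BST root = 20
Search for 19: compare at each node
Path: [20, 8, 11, 13, 16, 19]


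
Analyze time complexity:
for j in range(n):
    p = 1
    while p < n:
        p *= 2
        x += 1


Per nesting level: O(n) * O(log n) = O(n log n)
Complexity: O(n log n)


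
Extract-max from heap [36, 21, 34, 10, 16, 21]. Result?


Max = 36
Replace root with last, heapify down
Resulting heap: [34, 21, 21, 10, 16]


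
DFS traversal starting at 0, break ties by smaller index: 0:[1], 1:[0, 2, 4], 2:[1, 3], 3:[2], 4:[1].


DFS stack-based: start with [0]
Visit order: [0, 1, 2, 3, 4]


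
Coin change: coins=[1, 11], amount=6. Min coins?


dp[0]=0; dp[i]=1+min(dp[i-c] for c in coins)
...dp[1]=1, dp[2]=2, dp[3]=3, dp[4]=4, dp[5]=5, dp[6]=6
Minimum coins for 6 = 6


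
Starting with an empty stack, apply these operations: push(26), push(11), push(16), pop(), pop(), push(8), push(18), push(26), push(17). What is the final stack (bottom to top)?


push(26) -> [26]
push(11) -> [26, 11]
push(16) -> [26, 11, 16]
pop() returns 16 -> [26, 11]
pop() returns 11 -> [26]
push(8) -> [26, 8]
push(18) -> [26, 8, 18]
push(26) -> [26, 8, 18, 26]
push(17) -> [26, 8, 18, 26, 17]
Final stack (bottom to top): [26, 8, 18, 26, 17]


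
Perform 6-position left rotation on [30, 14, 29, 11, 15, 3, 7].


Left rotate by 6: [7, 30, 14, 29, 11, 15, 3]


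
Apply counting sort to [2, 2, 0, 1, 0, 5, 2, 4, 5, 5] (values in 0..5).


Count array: [2, 1, 3, 0, 1, 3]
Reconstruct: [0, 0, 1, 2, 2, 2, 4, 5, 5, 5]


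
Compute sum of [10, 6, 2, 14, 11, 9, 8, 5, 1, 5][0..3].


Prefix sums: [0, 10, 16, 18, 32, 43, 52, 60, 65, 66, 71]
Sum[0..3] = prefix[4] - prefix[0] = 32 - 0 = 32


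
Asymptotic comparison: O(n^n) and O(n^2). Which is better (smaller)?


quadratic grows slower than n^n
O(n^2) is asymptotically smaller; O(n^n) grows faster


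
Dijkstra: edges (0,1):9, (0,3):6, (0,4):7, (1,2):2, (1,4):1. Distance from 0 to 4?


Dijkstra from 0:
Distances: {0: 0, 1: 8, 2: 10, 3: 6, 4: 7}
Shortest distance to 4 = 7, path = [0, 4]


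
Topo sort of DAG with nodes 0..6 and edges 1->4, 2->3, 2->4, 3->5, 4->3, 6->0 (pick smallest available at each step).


Kahn's algorithm, process smallest node first
Order: [1, 2, 4, 3, 5, 6, 0]


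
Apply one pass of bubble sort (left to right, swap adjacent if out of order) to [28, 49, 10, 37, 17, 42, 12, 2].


After one pass: [28, 10, 37, 17, 42, 12, 2, 49]


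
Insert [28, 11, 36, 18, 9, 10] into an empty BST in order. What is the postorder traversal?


Root = 28; build tree by BST insertion.
Postorder traversal: [10, 9, 18, 11, 36, 28]


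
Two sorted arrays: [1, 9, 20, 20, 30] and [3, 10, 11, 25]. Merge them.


Compare heads, take smaller each step.
Merged: [1, 3, 9, 10, 11, 20, 20, 25, 30]


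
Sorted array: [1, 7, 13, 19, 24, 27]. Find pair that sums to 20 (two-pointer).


Two pointers: lo=0, hi=5
Found pair: (1, 19) summing to 20


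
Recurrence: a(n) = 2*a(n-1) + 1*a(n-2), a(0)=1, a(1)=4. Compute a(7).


Build bottom-up:
...a(5)=128, a(6)=309, a(7)=2*309+1*128=746


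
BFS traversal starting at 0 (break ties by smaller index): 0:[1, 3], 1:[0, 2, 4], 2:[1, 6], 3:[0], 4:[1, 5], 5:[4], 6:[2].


BFS queue: start with [0]
Visit order: [0, 1, 3, 2, 4, 6, 5]


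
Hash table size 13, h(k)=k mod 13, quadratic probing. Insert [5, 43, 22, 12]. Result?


Insertions: 5->slot 5; 43->slot 4; 22->slot 9; 12->slot 12
Table: [None, None, None, None, 43, 5, None, None, None, 22, None, None, 12]


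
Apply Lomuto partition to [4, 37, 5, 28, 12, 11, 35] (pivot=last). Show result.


Elements <= 35 go left of pivot.
Result: [4, 5, 28, 12, 11, 35, 37], pivot at index 5


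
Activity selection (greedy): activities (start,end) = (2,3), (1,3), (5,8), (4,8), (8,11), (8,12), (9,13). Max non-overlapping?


Greedy: pick earliest-ending, then skip overlaps.
Selected (3 activities): [(2, 3), (5, 8), (8, 11)]


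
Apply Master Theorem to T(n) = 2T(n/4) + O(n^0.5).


a=2, b=4, c=0.5. log_4(2)=0.5 = c=0.5. Case 2: O(n^c log n) = O(sqrt(n) log n)
Complexity: O(sqrt(n) log n)


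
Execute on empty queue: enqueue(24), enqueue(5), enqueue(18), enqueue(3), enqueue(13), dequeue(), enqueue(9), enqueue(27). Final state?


enqueue(24) -> [24]
enqueue(5) -> [24, 5]
enqueue(18) -> [24, 5, 18]
enqueue(3) -> [24, 5, 18, 3]
enqueue(13) -> [24, 5, 18, 3, 13]
dequeue() returns 24 -> [5, 18, 3, 13]
enqueue(9) -> [5, 18, 3, 13, 9]
enqueue(27) -> [5, 18, 3, 13, 9, 27]
Final queue (front to back): [5, 18, 3, 13, 9, 27]


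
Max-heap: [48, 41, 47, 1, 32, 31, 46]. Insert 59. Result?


Append 59: [48, 41, 47, 1, 32, 31, 46, 59]
Bubble up: swap idx 7(59) with idx 3(1); swap idx 3(59) with idx 1(41); swap idx 1(59) with idx 0(48)
Result: [59, 48, 47, 41, 32, 31, 46, 1]


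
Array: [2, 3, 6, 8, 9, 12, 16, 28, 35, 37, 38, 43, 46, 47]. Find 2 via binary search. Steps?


Search for 2:
[0,13] mid=6 arr[6]=16
[0,5] mid=2 arr[2]=6
[0,1] mid=0 arr[0]=2
Total: 3 comparisons


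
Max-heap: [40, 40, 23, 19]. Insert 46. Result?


Append 46: [40, 40, 23, 19, 46]
Bubble up: swap idx 4(46) with idx 1(40); swap idx 1(46) with idx 0(40)
Result: [46, 40, 23, 19, 40]


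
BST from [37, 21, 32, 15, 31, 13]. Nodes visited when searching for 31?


BST root = 37
Search for 31: compare at each node
Path: [37, 21, 32, 31]


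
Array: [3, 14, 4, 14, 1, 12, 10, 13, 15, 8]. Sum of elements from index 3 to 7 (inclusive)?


Prefix sums: [0, 3, 17, 21, 35, 36, 48, 58, 71, 86, 94]
Sum[3..7] = prefix[8] - prefix[3] = 71 - 21 = 50


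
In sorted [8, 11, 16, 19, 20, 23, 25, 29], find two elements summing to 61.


Two pointers: lo=0, hi=7
No pair sums to 61


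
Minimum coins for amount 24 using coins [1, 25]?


dp[0]=0; dp[i]=1+min(dp[i-c] for c in coins)
...dp[19]=19, dp[20]=20, dp[21]=21, dp[22]=22, dp[23]=23, dp[24]=24
Minimum coins for 24 = 24


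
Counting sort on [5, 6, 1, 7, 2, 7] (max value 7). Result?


Count array: [0, 1, 1, 0, 0, 1, 1, 2]
Reconstruct: [1, 2, 5, 6, 7, 7]


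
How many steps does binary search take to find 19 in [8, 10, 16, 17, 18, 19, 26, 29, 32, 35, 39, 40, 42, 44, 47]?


Search for 19:
[0,14] mid=7 arr[7]=29
[0,6] mid=3 arr[3]=17
[4,6] mid=5 arr[5]=19
Total: 3 comparisons


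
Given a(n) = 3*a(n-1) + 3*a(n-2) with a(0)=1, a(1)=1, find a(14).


Build bottom-up:
...a(12)=3447441, a(13)=13070241, a(14)=3*13070241+3*3447441=49553046


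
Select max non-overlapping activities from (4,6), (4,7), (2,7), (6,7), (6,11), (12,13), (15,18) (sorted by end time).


Greedy: pick earliest-ending, then skip overlaps.
Selected (4 activities): [(4, 6), (6, 7), (12, 13), (15, 18)]


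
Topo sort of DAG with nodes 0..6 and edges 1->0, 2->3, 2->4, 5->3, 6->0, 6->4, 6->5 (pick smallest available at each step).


Kahn's algorithm, process smallest node first
Order: [1, 2, 6, 0, 4, 5, 3]


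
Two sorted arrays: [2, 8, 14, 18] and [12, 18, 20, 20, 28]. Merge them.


Compare heads, take smaller each step.
Merged: [2, 8, 12, 14, 18, 18, 20, 20, 28]


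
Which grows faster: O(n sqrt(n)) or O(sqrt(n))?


sublinear grows slower than n^1.5
O(sqrt(n)) is asymptotically smaller; O(n sqrt(n)) grows faster


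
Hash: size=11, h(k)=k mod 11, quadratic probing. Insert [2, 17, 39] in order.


Insertions: 2->slot 2; 17->slot 6; 39->slot 7
Table: [None, None, 2, None, None, None, 17, 39, None, None, None]


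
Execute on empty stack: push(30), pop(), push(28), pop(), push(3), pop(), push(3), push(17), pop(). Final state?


push(30) -> [30]
pop() returns 30 -> []
push(28) -> [28]
pop() returns 28 -> []
push(3) -> [3]
pop() returns 3 -> []
push(3) -> [3]
push(17) -> [3, 17]
pop() returns 17 -> [3]
Final stack (bottom to top): [3]


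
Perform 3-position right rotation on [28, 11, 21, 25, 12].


Right rotate by 3: [21, 25, 12, 28, 11]


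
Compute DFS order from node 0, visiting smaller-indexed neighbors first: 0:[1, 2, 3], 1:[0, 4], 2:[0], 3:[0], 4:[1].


DFS stack-based: start with [0]
Visit order: [0, 1, 4, 2, 3]


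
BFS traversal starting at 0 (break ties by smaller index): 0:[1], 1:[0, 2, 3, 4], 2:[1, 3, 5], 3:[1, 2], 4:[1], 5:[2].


BFS queue: start with [0]
Visit order: [0, 1, 2, 3, 4, 5]


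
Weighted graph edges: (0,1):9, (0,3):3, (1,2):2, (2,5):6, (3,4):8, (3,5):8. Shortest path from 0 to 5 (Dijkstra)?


Dijkstra from 0:
Distances: {0: 0, 1: 9, 2: 11, 3: 3, 4: 11, 5: 11}
Shortest distance to 5 = 11, path = [0, 3, 5]


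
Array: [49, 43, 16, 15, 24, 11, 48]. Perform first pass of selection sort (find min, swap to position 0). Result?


After one pass: [11, 43, 16, 15, 24, 49, 48]


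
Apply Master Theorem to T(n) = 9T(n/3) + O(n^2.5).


a=9, b=3, c=2.5. log_3(9)=2 < c=2.5. Case 3: O(n^c) = O(n^2.500)
Complexity: O(n^2.500)


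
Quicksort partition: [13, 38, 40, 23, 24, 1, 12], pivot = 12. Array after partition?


Elements <= 12 go left of pivot.
Result: [1, 12, 40, 23, 24, 13, 38], pivot at index 1


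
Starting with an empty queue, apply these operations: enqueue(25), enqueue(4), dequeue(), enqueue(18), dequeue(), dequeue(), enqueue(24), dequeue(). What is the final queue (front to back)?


enqueue(25) -> [25]
enqueue(4) -> [25, 4]
dequeue() returns 25 -> [4]
enqueue(18) -> [4, 18]
dequeue() returns 4 -> [18]
dequeue() returns 18 -> []
enqueue(24) -> [24]
dequeue() returns 24 -> []
Final queue (front to back): []


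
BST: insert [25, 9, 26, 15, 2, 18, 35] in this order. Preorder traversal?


Root = 25; build tree by BST insertion.
Preorder traversal: [25, 9, 2, 15, 18, 26, 35]


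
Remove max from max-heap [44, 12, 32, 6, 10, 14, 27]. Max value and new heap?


Max = 44
Replace root with last, heapify down
Resulting heap: [32, 12, 27, 6, 10, 14]


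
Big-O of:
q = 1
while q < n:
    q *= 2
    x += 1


Per nesting level: O(log n) = O(log n)
Complexity: O(log n)


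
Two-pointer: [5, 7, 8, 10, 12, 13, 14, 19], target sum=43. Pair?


Two pointers: lo=0, hi=7
No pair sums to 43


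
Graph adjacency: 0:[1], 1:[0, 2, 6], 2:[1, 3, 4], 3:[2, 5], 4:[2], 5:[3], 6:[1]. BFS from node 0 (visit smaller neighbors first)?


BFS queue: start with [0]
Visit order: [0, 1, 2, 6, 3, 4, 5]


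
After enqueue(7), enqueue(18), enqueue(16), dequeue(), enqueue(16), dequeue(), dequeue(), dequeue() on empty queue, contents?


enqueue(7) -> [7]
enqueue(18) -> [7, 18]
enqueue(16) -> [7, 18, 16]
dequeue() returns 7 -> [18, 16]
enqueue(16) -> [18, 16, 16]
dequeue() returns 18 -> [16, 16]
dequeue() returns 16 -> [16]
dequeue() returns 16 -> []
Final queue (front to back): []


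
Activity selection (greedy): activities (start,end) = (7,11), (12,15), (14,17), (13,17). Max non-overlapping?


Greedy: pick earliest-ending, then skip overlaps.
Selected (2 activities): [(7, 11), (12, 15)]


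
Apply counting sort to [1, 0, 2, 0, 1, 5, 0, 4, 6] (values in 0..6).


Count array: [3, 2, 1, 0, 1, 1, 1]
Reconstruct: [0, 0, 0, 1, 1, 2, 4, 5, 6]


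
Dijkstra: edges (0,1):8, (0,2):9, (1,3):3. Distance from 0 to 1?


Dijkstra from 0:
Distances: {0: 0, 1: 8, 2: 9, 3: 11}
Shortest distance to 1 = 8, path = [0, 1]


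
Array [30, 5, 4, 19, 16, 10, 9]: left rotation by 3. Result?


Left rotate by 3: [19, 16, 10, 9, 30, 5, 4]


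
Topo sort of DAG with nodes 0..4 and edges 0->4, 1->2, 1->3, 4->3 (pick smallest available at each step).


Kahn's algorithm, process smallest node first
Order: [0, 1, 2, 4, 3]


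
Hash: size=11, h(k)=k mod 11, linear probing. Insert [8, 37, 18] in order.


Insertions: 8->slot 8; 37->slot 4; 18->slot 7
Table: [None, None, None, None, 37, None, None, 18, 8, None, None]


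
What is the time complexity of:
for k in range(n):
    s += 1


Per nesting level: O(n) = O(n)
Complexity: O(n)


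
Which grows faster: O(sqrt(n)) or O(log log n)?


double-logarithmic grows slower than sublinear
O(log log n) is asymptotically smaller; O(sqrt(n)) grows faster


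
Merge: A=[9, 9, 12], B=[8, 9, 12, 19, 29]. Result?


Compare heads, take smaller each step.
Merged: [8, 9, 9, 9, 12, 12, 19, 29]


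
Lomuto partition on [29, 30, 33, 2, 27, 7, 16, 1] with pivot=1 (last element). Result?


Elements <= 1 go left of pivot.
Result: [1, 30, 33, 2, 27, 7, 16, 29], pivot at index 0


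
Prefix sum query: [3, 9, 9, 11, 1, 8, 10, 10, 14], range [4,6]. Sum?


Prefix sums: [0, 3, 12, 21, 32, 33, 41, 51, 61, 75]
Sum[4..6] = prefix[7] - prefix[4] = 51 - 32 = 19


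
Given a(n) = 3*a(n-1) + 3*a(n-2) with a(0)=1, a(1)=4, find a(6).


Build bottom-up:
...a(4)=216, a(5)=819, a(6)=3*819+3*216=3105


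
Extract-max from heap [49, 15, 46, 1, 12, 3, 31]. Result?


Max = 49
Replace root with last, heapify down
Resulting heap: [46, 15, 31, 1, 12, 3]


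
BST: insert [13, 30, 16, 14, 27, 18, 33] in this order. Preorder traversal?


Root = 13; build tree by BST insertion.
Preorder traversal: [13, 30, 16, 14, 27, 18, 33]


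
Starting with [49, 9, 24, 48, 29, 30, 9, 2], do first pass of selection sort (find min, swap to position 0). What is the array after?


After one pass: [2, 9, 24, 48, 29, 30, 9, 49]


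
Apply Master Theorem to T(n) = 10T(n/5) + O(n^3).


a=10, b=5, c=3. log_5(10)=1.431 < c=3. Case 3: O(n^c) = O(n^3)
Complexity: O(n^3)


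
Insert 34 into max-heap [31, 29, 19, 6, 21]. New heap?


Append 34: [31, 29, 19, 6, 21, 34]
Bubble up: swap idx 5(34) with idx 2(19); swap idx 2(34) with idx 0(31)
Result: [34, 29, 31, 6, 21, 19]


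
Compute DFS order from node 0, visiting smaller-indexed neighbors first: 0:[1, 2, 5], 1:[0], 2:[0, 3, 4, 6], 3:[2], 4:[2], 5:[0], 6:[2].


DFS stack-based: start with [0]
Visit order: [0, 1, 2, 3, 4, 6, 5]


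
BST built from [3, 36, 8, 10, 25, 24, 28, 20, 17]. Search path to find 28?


BST root = 3
Search for 28: compare at each node
Path: [3, 36, 8, 10, 25, 28]


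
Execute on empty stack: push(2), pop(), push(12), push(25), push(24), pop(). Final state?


push(2) -> [2]
pop() returns 2 -> []
push(12) -> [12]
push(25) -> [12, 25]
push(24) -> [12, 25, 24]
pop() returns 24 -> [12, 25]
Final stack (bottom to top): [12, 25]


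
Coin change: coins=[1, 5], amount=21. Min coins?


dp[0]=0; dp[i]=1+min(dp[i-c] for c in coins)
...dp[16]=4, dp[17]=5, dp[18]=6, dp[19]=7, dp[20]=4, dp[21]=5
Minimum coins for 21 = 5


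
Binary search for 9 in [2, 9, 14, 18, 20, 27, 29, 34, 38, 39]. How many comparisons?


Search for 9:
[0,9] mid=4 arr[4]=20
[0,3] mid=1 arr[1]=9
Total: 2 comparisons


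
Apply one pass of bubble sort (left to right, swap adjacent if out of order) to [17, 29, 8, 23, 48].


After one pass: [17, 8, 23, 29, 48]


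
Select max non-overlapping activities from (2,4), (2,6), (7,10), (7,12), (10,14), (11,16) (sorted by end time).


Greedy: pick earliest-ending, then skip overlaps.
Selected (3 activities): [(2, 4), (7, 10), (10, 14)]


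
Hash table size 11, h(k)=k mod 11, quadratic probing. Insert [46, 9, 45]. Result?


Insertions: 46->slot 2; 9->slot 9; 45->slot 1
Table: [None, 45, 46, None, None, None, None, None, None, 9, None]


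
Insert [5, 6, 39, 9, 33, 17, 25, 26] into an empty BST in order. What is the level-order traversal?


Root = 5; build tree by BST insertion.
Level-Order traversal: [5, 6, 39, 9, 33, 17, 25, 26]


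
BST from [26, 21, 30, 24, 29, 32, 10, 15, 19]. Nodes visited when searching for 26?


BST root = 26
Search for 26: compare at each node
Path: [26]


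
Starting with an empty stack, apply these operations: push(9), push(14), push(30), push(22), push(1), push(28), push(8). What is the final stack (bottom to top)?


push(9) -> [9]
push(14) -> [9, 14]
push(30) -> [9, 14, 30]
push(22) -> [9, 14, 30, 22]
push(1) -> [9, 14, 30, 22, 1]
push(28) -> [9, 14, 30, 22, 1, 28]
push(8) -> [9, 14, 30, 22, 1, 28, 8]
Final stack (bottom to top): [9, 14, 30, 22, 1, 28, 8]


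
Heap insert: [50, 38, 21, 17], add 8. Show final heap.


Append 8: [50, 38, 21, 17, 8]
Bubble up: no swaps needed
Result: [50, 38, 21, 17, 8]


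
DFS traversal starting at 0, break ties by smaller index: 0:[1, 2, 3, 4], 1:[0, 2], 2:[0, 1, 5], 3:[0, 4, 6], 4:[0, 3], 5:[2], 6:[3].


DFS stack-based: start with [0]
Visit order: [0, 1, 2, 5, 3, 4, 6]


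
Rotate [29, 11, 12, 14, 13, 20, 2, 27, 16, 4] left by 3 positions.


Left rotate by 3: [14, 13, 20, 2, 27, 16, 4, 29, 11, 12]


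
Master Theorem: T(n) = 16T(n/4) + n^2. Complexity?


a=16, b=4, c=2. log_4(16)=2 = c=2. Case 2: O(n^c log n) = O(n^2 log n)
Complexity: O(n^2 log n)


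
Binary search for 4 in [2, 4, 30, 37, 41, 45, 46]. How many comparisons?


Search for 4:
[0,6] mid=3 arr[3]=37
[0,2] mid=1 arr[1]=4
Total: 2 comparisons


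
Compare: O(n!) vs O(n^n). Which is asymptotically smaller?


factorial grows slower than n^n
O(n!) is asymptotically smaller; O(n^n) grows faster


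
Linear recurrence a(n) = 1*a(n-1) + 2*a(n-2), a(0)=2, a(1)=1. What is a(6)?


Build bottom-up:
...a(4)=17, a(5)=31, a(6)=1*31+2*17=65


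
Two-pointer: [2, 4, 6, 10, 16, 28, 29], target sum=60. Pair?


Two pointers: lo=0, hi=6
No pair sums to 60


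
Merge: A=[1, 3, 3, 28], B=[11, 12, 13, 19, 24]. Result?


Compare heads, take smaller each step.
Merged: [1, 3, 3, 11, 12, 13, 19, 24, 28]


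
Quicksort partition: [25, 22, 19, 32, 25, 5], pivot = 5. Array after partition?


Elements <= 5 go left of pivot.
Result: [5, 22, 19, 32, 25, 25], pivot at index 0


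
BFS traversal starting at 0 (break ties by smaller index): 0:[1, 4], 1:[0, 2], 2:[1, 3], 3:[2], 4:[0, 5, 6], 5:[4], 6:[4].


BFS queue: start with [0]
Visit order: [0, 1, 4, 2, 5, 6, 3]


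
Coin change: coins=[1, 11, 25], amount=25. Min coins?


dp[0]=0; dp[i]=1+min(dp[i-c] for c in coins)
...dp[20]=10, dp[21]=11, dp[22]=2, dp[23]=3, dp[24]=4, dp[25]=1
Minimum coins for 25 = 1


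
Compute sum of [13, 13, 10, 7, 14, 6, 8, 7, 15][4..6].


Prefix sums: [0, 13, 26, 36, 43, 57, 63, 71, 78, 93]
Sum[4..6] = prefix[7] - prefix[4] = 71 - 43 = 28


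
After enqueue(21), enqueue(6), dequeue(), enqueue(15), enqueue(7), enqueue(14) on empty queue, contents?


enqueue(21) -> [21]
enqueue(6) -> [21, 6]
dequeue() returns 21 -> [6]
enqueue(15) -> [6, 15]
enqueue(7) -> [6, 15, 7]
enqueue(14) -> [6, 15, 7, 14]
Final queue (front to back): [6, 15, 7, 14]


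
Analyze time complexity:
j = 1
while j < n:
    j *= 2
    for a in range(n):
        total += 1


Per nesting level: O(log n) * O(n) = O(n log n)
Complexity: O(n log n)


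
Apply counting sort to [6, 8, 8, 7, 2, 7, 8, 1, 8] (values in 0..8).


Count array: [0, 1, 1, 0, 0, 0, 1, 2, 4]
Reconstruct: [1, 2, 6, 7, 7, 8, 8, 8, 8]


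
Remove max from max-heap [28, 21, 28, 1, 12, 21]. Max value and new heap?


Max = 28
Replace root with last, heapify down
Resulting heap: [28, 21, 21, 1, 12]


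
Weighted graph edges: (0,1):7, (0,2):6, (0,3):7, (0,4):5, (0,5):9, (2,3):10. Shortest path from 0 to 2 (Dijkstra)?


Dijkstra from 0:
Distances: {0: 0, 1: 7, 2: 6, 3: 7, 4: 5, 5: 9}
Shortest distance to 2 = 6, path = [0, 2]


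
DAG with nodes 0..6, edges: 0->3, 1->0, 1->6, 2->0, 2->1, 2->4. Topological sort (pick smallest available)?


Kahn's algorithm, process smallest node first
Order: [2, 1, 0, 3, 4, 5, 6]


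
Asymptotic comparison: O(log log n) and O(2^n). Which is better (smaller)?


double-logarithmic grows slower than exponential
O(log log n) is asymptotically smaller; O(2^n) grows faster


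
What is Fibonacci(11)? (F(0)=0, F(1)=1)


F(n)=F(n-1)+F(n-2)
...F(9)=34, F(10)=55, F(11)=89


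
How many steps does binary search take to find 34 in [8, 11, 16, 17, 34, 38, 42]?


Search for 34:
[0,6] mid=3 arr[3]=17
[4,6] mid=5 arr[5]=38
[4,4] mid=4 arr[4]=34
Total: 3 comparisons


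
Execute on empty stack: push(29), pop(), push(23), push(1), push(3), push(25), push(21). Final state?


push(29) -> [29]
pop() returns 29 -> []
push(23) -> [23]
push(1) -> [23, 1]
push(3) -> [23, 1, 3]
push(25) -> [23, 1, 3, 25]
push(21) -> [23, 1, 3, 25, 21]
Final stack (bottom to top): [23, 1, 3, 25, 21]


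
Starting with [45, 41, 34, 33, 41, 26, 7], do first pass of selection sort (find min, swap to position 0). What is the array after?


After one pass: [7, 41, 34, 33, 41, 26, 45]


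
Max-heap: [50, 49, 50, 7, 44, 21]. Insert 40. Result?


Append 40: [50, 49, 50, 7, 44, 21, 40]
Bubble up: no swaps needed
Result: [50, 49, 50, 7, 44, 21, 40]


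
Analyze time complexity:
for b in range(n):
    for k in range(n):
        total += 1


Per nesting level: O(n) * O(n) = O(n^2)
Complexity: O(n^2)


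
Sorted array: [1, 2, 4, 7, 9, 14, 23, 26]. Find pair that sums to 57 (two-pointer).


Two pointers: lo=0, hi=7
No pair sums to 57


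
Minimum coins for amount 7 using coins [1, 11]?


dp[0]=0; dp[i]=1+min(dp[i-c] for c in coins)
...dp[2]=2, dp[3]=3, dp[4]=4, dp[5]=5, dp[6]=6, dp[7]=7
Minimum coins for 7 = 7


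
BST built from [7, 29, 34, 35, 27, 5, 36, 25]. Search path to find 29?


BST root = 7
Search for 29: compare at each node
Path: [7, 29]


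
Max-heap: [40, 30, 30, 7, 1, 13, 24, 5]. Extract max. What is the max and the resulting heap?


Max = 40
Replace root with last, heapify down
Resulting heap: [30, 7, 30, 5, 1, 13, 24]


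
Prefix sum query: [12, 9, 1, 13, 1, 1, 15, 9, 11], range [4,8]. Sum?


Prefix sums: [0, 12, 21, 22, 35, 36, 37, 52, 61, 72]
Sum[4..8] = prefix[9] - prefix[4] = 72 - 35 = 37


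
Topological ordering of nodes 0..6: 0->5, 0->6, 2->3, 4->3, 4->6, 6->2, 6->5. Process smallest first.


Kahn's algorithm, process smallest node first
Order: [0, 1, 4, 6, 2, 3, 5]


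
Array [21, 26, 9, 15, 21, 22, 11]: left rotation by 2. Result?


Left rotate by 2: [9, 15, 21, 22, 11, 21, 26]


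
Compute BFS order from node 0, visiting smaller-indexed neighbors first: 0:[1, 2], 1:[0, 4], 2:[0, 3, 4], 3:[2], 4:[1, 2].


BFS queue: start with [0]
Visit order: [0, 1, 2, 4, 3]


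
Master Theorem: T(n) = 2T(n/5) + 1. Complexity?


a=2, b=5, c=0. log_5(2)=0.431 > c=0. Case 1: O(n^log_b(a)) = O(n^0.431)
Complexity: O(n^0.431)


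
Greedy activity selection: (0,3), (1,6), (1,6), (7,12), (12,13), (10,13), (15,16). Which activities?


Greedy: pick earliest-ending, then skip overlaps.
Selected (4 activities): [(0, 3), (7, 12), (12, 13), (15, 16)]


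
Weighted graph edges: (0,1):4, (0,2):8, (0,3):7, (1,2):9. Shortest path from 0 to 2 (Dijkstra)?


Dijkstra from 0:
Distances: {0: 0, 1: 4, 2: 8, 3: 7}
Shortest distance to 2 = 8, path = [0, 2]


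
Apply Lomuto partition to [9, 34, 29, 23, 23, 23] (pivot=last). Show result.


Elements <= 23 go left of pivot.
Result: [9, 23, 23, 23, 29, 34], pivot at index 3


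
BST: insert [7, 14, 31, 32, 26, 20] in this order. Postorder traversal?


Root = 7; build tree by BST insertion.
Postorder traversal: [20, 26, 32, 31, 14, 7]


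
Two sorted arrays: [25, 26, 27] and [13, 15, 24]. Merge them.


Compare heads, take smaller each step.
Merged: [13, 15, 24, 25, 26, 27]


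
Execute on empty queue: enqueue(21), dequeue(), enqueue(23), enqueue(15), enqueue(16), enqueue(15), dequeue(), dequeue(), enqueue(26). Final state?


enqueue(21) -> [21]
dequeue() returns 21 -> []
enqueue(23) -> [23]
enqueue(15) -> [23, 15]
enqueue(16) -> [23, 15, 16]
enqueue(15) -> [23, 15, 16, 15]
dequeue() returns 23 -> [15, 16, 15]
dequeue() returns 15 -> [16, 15]
enqueue(26) -> [16, 15, 26]
Final queue (front to back): [16, 15, 26]


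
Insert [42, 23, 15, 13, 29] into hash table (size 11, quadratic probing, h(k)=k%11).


Insertions: 42->slot 9; 23->slot 1; 15->slot 4; 13->slot 2; 29->slot 7
Table: [None, 23, 13, None, 15, None, None, 29, None, 42, None]


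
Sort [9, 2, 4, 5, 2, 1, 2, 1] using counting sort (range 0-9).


Count array: [0, 2, 3, 0, 1, 1, 0, 0, 0, 1]
Reconstruct: [1, 1, 2, 2, 2, 4, 5, 9]


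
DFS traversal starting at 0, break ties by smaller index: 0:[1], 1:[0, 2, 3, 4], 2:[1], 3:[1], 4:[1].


DFS stack-based: start with [0]
Visit order: [0, 1, 2, 3, 4]


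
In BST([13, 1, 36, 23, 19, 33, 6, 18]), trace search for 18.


BST root = 13
Search for 18: compare at each node
Path: [13, 36, 23, 19, 18]


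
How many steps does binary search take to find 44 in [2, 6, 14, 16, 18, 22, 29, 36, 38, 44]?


Search for 44:
[0,9] mid=4 arr[4]=18
[5,9] mid=7 arr[7]=36
[8,9] mid=8 arr[8]=38
[9,9] mid=9 arr[9]=44
Total: 4 comparisons


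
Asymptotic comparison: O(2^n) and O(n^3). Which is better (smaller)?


cubic grows slower than exponential
O(n^3) is asymptotically smaller; O(2^n) grows faster


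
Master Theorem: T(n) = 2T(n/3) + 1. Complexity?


a=2, b=3, c=0. log_3(2)=0.631 > c=0. Case 1: O(n^log_b(a)) = O(n^0.631)
Complexity: O(n^0.631)


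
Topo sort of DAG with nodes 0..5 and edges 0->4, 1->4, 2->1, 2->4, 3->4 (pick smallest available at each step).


Kahn's algorithm, process smallest node first
Order: [0, 2, 1, 3, 4, 5]


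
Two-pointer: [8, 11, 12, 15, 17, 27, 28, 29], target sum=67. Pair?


Two pointers: lo=0, hi=7
No pair sums to 67


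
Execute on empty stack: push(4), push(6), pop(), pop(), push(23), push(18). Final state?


push(4) -> [4]
push(6) -> [4, 6]
pop() returns 6 -> [4]
pop() returns 4 -> []
push(23) -> [23]
push(18) -> [23, 18]
Final stack (bottom to top): [23, 18]


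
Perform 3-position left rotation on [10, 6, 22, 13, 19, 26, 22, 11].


Left rotate by 3: [13, 19, 26, 22, 11, 10, 6, 22]


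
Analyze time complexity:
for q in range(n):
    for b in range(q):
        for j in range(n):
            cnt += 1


Per nesting level: O(n) * O(n) [triangular over q] * O(n) = O(n^3)
Complexity: O(n^3)


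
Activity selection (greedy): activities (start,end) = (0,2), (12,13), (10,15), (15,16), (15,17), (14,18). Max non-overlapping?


Greedy: pick earliest-ending, then skip overlaps.
Selected (3 activities): [(0, 2), (12, 13), (15, 16)]


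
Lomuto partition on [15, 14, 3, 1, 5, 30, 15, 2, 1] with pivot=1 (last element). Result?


Elements <= 1 go left of pivot.
Result: [1, 1, 3, 15, 5, 30, 15, 2, 14], pivot at index 1


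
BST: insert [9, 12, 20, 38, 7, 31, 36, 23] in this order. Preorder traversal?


Root = 9; build tree by BST insertion.
Preorder traversal: [9, 7, 12, 20, 38, 31, 23, 36]


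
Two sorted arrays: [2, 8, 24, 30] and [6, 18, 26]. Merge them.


Compare heads, take smaller each step.
Merged: [2, 6, 8, 18, 24, 26, 30]


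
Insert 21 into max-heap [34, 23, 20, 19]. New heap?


Append 21: [34, 23, 20, 19, 21]
Bubble up: no swaps needed
Result: [34, 23, 20, 19, 21]


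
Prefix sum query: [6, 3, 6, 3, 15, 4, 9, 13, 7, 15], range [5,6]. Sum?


Prefix sums: [0, 6, 9, 15, 18, 33, 37, 46, 59, 66, 81]
Sum[5..6] = prefix[7] - prefix[5] = 46 - 33 = 13


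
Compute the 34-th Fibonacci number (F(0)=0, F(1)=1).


F(n)=F(n-1)+F(n-2)
...F(32)=2178309, F(33)=3524578, F(34)=5702887


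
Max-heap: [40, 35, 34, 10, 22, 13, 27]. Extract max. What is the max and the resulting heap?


Max = 40
Replace root with last, heapify down
Resulting heap: [35, 27, 34, 10, 22, 13]


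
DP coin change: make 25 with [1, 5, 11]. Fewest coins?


dp[0]=0; dp[i]=1+min(dp[i-c] for c in coins)
...dp[20]=4, dp[21]=3, dp[22]=2, dp[23]=3, dp[24]=4, dp[25]=5
Minimum coins for 25 = 5


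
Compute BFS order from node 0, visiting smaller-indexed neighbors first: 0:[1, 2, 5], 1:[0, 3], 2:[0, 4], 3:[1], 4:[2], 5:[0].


BFS queue: start with [0]
Visit order: [0, 1, 2, 5, 3, 4]


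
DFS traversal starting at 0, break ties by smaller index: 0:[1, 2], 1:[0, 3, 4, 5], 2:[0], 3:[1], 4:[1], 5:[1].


DFS stack-based: start with [0]
Visit order: [0, 1, 3, 4, 5, 2]


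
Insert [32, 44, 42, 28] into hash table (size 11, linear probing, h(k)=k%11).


Insertions: 32->slot 10; 44->slot 0; 42->slot 9; 28->slot 6
Table: [44, None, None, None, None, None, 28, None, None, 42, 32]


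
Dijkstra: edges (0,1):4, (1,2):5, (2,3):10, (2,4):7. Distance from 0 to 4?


Dijkstra from 0:
Distances: {0: 0, 1: 4, 2: 9, 3: 19, 4: 16}
Shortest distance to 4 = 16, path = [0, 1, 2, 4]


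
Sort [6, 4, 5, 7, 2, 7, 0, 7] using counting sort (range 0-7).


Count array: [1, 0, 1, 0, 1, 1, 1, 3]
Reconstruct: [0, 2, 4, 5, 6, 7, 7, 7]


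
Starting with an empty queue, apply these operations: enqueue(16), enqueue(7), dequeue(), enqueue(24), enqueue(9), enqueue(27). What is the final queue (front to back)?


enqueue(16) -> [16]
enqueue(7) -> [16, 7]
dequeue() returns 16 -> [7]
enqueue(24) -> [7, 24]
enqueue(9) -> [7, 24, 9]
enqueue(27) -> [7, 24, 9, 27]
Final queue (front to back): [7, 24, 9, 27]


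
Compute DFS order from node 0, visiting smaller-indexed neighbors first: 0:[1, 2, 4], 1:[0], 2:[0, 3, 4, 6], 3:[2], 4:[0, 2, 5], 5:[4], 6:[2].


DFS stack-based: start with [0]
Visit order: [0, 1, 2, 3, 4, 5, 6]


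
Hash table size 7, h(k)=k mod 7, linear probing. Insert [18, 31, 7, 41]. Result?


Insertions: 18->slot 4; 31->slot 3; 7->slot 0; 41->slot 6
Table: [7, None, None, 31, 18, None, 41]


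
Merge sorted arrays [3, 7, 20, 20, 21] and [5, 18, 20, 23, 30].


Compare heads, take smaller each step.
Merged: [3, 5, 7, 18, 20, 20, 20, 21, 23, 30]


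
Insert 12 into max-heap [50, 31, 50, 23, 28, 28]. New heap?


Append 12: [50, 31, 50, 23, 28, 28, 12]
Bubble up: no swaps needed
Result: [50, 31, 50, 23, 28, 28, 12]


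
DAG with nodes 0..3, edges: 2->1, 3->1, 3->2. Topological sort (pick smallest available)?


Kahn's algorithm, process smallest node first
Order: [0, 3, 2, 1]


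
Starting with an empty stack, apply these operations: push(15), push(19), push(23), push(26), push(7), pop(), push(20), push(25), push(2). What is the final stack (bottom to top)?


push(15) -> [15]
push(19) -> [15, 19]
push(23) -> [15, 19, 23]
push(26) -> [15, 19, 23, 26]
push(7) -> [15, 19, 23, 26, 7]
pop() returns 7 -> [15, 19, 23, 26]
push(20) -> [15, 19, 23, 26, 20]
push(25) -> [15, 19, 23, 26, 20, 25]
push(2) -> [15, 19, 23, 26, 20, 25, 2]
Final stack (bottom to top): [15, 19, 23, 26, 20, 25, 2]
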